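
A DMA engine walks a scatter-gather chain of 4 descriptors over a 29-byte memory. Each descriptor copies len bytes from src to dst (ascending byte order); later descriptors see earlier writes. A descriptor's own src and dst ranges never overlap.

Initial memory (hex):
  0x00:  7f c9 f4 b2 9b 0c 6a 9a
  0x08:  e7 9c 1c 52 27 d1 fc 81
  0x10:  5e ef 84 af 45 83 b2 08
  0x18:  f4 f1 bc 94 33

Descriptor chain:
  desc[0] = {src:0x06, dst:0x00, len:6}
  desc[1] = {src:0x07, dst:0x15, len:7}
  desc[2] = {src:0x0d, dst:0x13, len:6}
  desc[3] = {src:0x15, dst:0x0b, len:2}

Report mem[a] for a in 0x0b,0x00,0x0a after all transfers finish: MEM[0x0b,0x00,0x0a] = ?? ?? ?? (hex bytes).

[0] 0x06->0x00 len=6 : 6a 9a e7 9c 1c 52
[1] 0x07->0x15 len=7 : 9a e7 9c 1c 52 27 d1
[2] 0x0d->0x13 len=6 : d1 fc 81 5e ef 84
[3] 0x15->0x0b len=2 : 81 5e
query mem[0x0b]=0x81, mem[0x00]=0x6a, mem[0x0a]=0x1c

MEM[0x0b,0x00,0x0a] = 81 6a 1c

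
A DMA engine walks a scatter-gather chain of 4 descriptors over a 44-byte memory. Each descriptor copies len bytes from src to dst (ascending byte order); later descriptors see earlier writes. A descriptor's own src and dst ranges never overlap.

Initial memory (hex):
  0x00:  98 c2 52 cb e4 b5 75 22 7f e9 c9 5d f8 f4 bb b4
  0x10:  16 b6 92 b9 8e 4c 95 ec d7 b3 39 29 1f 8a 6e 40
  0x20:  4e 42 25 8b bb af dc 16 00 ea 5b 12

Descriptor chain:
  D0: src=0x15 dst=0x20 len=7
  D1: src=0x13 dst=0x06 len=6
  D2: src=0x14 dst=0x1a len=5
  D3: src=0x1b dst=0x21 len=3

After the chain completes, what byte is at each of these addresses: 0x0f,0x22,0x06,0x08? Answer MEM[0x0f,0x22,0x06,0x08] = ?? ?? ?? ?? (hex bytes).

MEM[0x0f,0x22,0x06,0x08] = b4 95 b9 4c

D0: mem[0x20..0x26] <- [4c 95 ec d7 b3 39 29]
D1: mem[0x06..0x0b] <- [b9 8e 4c 95 ec d7]
D2: mem[0x1a..0x1e] <- [8e 4c 95 ec d7]
D3: mem[0x21..0x23] <- [4c 95 ec]
query mem[0x0f]=0xb4, mem[0x22]=0x95, mem[0x06]=0xb9, mem[0x08]=0x4c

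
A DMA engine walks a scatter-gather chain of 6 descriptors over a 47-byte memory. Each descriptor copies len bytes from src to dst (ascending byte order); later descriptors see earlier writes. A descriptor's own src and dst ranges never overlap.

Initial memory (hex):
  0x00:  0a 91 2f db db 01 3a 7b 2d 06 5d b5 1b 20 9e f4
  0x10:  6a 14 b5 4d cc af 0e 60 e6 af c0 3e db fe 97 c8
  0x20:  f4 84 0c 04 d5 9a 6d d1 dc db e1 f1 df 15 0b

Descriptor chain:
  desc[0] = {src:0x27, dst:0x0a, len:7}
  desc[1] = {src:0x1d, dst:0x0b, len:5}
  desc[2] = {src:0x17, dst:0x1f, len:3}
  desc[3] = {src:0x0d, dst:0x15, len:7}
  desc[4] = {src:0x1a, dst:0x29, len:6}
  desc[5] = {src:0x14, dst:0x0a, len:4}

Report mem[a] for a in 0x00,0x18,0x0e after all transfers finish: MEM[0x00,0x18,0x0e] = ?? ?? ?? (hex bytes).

  after D0: wrote 7B at 0x0a = d1dcdbe1f1df15
  after D1: wrote 5B at 0x0b = fe97c8f484
  after D2: wrote 3B at 0x1f = 60e6af
  after D3: wrote 7B at 0x15 = c8f4841514b54d
  after D4: wrote 6B at 0x29 = b54ddbfe9760
  after D5: wrote 4B at 0x0a = ccc8f484
query mem[0x00]=0x0a, mem[0x18]=0x15, mem[0x0e]=0xf4

MEM[0x00,0x18,0x0e] = 0a 15 f4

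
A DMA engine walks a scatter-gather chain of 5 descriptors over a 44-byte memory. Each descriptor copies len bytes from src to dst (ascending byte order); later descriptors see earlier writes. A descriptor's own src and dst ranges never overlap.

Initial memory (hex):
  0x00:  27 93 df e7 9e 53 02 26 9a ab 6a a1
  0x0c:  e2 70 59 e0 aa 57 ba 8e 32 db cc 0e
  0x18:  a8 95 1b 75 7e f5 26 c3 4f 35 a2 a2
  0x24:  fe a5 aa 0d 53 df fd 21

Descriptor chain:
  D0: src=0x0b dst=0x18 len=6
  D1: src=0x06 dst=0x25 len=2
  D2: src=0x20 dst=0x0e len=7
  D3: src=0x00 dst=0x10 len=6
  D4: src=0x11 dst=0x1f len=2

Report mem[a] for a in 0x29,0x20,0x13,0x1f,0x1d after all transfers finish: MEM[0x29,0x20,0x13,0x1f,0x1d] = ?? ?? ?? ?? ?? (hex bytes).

MEM[0x29,0x20,0x13,0x1f,0x1d] = df df e7 93 aa

[0] 0x0b->0x18 len=6 : a1 e2 70 59 e0 aa
[1] 0x06->0x25 len=2 : 02 26
[2] 0x20->0x0e len=7 : 4f 35 a2 a2 fe 02 26
[3] 0x00->0x10 len=6 : 27 93 df e7 9e 53
[4] 0x11->0x1f len=2 : 93 df
query mem[0x29]=0xdf, mem[0x20]=0xdf, mem[0x13]=0xe7, mem[0x1f]=0x93, mem[0x1d]=0xaa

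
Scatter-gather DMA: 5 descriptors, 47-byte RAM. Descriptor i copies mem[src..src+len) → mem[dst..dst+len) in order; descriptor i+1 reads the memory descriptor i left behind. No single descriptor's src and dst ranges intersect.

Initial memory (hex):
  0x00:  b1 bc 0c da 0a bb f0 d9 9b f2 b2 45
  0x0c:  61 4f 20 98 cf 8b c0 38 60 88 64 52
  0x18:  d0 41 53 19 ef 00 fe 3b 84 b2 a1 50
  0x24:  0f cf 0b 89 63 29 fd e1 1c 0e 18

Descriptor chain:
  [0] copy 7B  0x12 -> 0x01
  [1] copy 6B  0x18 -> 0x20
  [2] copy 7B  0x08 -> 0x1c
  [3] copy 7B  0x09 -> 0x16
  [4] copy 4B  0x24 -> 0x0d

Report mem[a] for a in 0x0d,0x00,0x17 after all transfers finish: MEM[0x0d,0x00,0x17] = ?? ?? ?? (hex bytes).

MEM[0x0d,0x00,0x17] = ef b1 b2

D0: mem[0x01..0x07] <- [c0 38 60 88 64 52 d0]
D1: mem[0x20..0x25] <- [d0 41 53 19 ef 00]
D2: mem[0x1c..0x22] <- [9b f2 b2 45 61 4f 20]
D3: mem[0x16..0x1c] <- [f2 b2 45 61 4f 20 98]
D4: mem[0x0d..0x10] <- [ef 00 0b 89]
query mem[0x0d]=0xef, mem[0x00]=0xb1, mem[0x17]=0xb2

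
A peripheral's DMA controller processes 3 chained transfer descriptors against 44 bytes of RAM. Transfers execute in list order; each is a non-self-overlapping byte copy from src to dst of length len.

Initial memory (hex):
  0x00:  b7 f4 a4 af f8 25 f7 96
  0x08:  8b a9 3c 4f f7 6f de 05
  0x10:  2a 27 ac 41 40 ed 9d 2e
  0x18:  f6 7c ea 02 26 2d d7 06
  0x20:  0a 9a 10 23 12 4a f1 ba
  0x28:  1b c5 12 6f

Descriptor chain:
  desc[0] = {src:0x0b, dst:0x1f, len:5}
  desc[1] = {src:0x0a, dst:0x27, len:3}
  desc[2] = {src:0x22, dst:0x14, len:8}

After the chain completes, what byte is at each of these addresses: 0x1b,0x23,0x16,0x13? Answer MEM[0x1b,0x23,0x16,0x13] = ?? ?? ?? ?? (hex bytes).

MEM[0x1b,0x23,0x16,0x13] = f7 05 12 41

[0] 0x0b->0x1f len=5 : 4f f7 6f de 05
[1] 0x0a->0x27 len=3 : 3c 4f f7
[2] 0x22->0x14 len=8 : de 05 12 4a f1 3c 4f f7
query mem[0x1b]=0xf7, mem[0x23]=0x05, mem[0x16]=0x12, mem[0x13]=0x41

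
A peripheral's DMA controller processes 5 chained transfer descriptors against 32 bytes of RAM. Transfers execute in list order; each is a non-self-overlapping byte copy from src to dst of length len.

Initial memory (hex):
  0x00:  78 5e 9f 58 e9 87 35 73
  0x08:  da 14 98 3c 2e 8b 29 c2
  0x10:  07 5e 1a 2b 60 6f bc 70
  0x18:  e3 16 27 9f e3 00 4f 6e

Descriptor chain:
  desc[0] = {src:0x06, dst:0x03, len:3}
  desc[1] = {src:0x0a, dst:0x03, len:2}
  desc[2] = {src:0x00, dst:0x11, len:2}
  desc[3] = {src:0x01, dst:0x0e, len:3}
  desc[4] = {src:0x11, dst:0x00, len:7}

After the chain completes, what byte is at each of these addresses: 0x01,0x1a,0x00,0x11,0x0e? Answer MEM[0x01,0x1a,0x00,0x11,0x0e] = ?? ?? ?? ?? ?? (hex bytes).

[0] 0x06->0x03 len=3 : 35 73 da
[1] 0x0a->0x03 len=2 : 98 3c
[2] 0x00->0x11 len=2 : 78 5e
[3] 0x01->0x0e len=3 : 5e 9f 98
[4] 0x11->0x00 len=7 : 78 5e 2b 60 6f bc 70
query mem[0x01]=0x5e, mem[0x1a]=0x27, mem[0x00]=0x78, mem[0x11]=0x78, mem[0x0e]=0x5e

MEM[0x01,0x1a,0x00,0x11,0x0e] = 5e 27 78 78 5e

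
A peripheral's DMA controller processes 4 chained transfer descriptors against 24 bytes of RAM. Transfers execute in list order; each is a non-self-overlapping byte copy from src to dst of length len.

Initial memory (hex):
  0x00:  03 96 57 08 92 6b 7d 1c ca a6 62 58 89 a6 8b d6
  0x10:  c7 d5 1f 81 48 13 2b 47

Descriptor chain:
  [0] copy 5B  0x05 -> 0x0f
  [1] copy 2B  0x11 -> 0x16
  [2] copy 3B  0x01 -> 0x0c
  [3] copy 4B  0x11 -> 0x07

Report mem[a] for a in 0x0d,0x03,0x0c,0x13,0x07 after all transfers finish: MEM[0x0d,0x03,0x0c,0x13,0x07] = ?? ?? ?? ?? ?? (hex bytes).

MEM[0x0d,0x03,0x0c,0x13,0x07] = 57 08 96 a6 1c

D0: mem[0x0f..0x13] <- [6b 7d 1c ca a6]
D1: mem[0x16..0x17] <- [1c ca]
D2: mem[0x0c..0x0e] <- [96 57 08]
D3: mem[0x07..0x0a] <- [1c ca a6 48]
query mem[0x0d]=0x57, mem[0x03]=0x08, mem[0x0c]=0x96, mem[0x13]=0xa6, mem[0x07]=0x1c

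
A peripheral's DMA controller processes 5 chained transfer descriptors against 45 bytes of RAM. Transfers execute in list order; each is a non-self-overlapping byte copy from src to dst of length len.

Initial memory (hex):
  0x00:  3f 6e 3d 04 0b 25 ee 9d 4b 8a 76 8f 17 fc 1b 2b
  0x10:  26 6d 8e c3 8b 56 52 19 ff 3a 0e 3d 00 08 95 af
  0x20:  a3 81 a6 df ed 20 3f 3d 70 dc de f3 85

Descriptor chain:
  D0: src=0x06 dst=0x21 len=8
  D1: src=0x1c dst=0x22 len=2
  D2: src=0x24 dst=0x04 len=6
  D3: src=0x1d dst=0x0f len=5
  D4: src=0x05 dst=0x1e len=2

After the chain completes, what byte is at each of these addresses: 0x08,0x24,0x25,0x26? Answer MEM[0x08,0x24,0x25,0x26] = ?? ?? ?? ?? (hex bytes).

MEM[0x08,0x24,0x25,0x26] = fc 8a 76 8f

  after D0: wrote 8B at 0x21 = ee9d4b8a768f17fc
  after D1: wrote 2B at 0x22 = 0008
  after D2: wrote 6B at 0x04 = 8a768f17fcdc
  after D3: wrote 5B at 0x0f = 0895afa3ee
  after D4: wrote 2B at 0x1e = 768f
query mem[0x08]=0xfc, mem[0x24]=0x8a, mem[0x25]=0x76, mem[0x26]=0x8f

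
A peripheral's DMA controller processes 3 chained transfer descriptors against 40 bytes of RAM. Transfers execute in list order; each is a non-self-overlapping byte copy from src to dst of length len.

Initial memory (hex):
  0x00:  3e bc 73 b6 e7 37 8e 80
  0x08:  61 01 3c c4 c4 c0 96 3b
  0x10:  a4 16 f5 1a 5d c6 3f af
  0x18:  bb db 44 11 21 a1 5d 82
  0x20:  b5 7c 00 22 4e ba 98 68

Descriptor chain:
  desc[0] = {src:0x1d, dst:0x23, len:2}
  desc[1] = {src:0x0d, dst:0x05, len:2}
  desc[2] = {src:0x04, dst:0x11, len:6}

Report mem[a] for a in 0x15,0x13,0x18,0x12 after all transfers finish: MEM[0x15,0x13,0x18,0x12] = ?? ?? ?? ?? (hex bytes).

MEM[0x15,0x13,0x18,0x12] = 61 96 bb c0

[0] 0x1d->0x23 len=2 : a1 5d
[1] 0x0d->0x05 len=2 : c0 96
[2] 0x04->0x11 len=6 : e7 c0 96 80 61 01
query mem[0x15]=0x61, mem[0x13]=0x96, mem[0x18]=0xbb, mem[0x12]=0xc0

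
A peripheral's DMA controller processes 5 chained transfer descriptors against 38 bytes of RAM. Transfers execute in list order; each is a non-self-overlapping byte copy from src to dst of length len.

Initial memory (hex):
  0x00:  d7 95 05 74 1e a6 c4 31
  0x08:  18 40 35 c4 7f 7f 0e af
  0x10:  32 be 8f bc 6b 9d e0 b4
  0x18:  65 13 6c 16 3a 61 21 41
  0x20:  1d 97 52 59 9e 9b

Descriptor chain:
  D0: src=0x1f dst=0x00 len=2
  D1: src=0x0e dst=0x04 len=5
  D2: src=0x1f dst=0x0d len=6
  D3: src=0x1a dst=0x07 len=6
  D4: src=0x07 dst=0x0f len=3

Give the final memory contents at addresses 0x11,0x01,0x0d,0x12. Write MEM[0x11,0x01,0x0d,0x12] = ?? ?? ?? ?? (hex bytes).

MEM[0x11,0x01,0x0d,0x12] = 3a 1d 41 9e

D0: mem[0x00..0x01] <- [41 1d]
D1: mem[0x04..0x08] <- [0e af 32 be 8f]
D2: mem[0x0d..0x12] <- [41 1d 97 52 59 9e]
D3: mem[0x07..0x0c] <- [6c 16 3a 61 21 41]
D4: mem[0x0f..0x11] <- [6c 16 3a]
query mem[0x11]=0x3a, mem[0x01]=0x1d, mem[0x0d]=0x41, mem[0x12]=0x9e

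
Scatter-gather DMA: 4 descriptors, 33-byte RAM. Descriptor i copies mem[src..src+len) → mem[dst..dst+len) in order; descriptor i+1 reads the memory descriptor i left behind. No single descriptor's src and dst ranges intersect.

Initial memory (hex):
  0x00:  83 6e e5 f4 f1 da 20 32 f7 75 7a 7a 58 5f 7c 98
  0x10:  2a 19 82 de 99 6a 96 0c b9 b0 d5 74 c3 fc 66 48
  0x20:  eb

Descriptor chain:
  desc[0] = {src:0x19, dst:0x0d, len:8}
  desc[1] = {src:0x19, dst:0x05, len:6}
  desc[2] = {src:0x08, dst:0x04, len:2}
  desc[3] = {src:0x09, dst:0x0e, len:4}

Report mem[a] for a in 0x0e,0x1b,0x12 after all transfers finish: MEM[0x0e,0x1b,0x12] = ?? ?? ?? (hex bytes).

[0] 0x19->0x0d len=8 : b0 d5 74 c3 fc 66 48 eb
[1] 0x19->0x05 len=6 : b0 d5 74 c3 fc 66
[2] 0x08->0x04 len=2 : c3 fc
[3] 0x09->0x0e len=4 : fc 66 7a 58
query mem[0x0e]=0xfc, mem[0x1b]=0x74, mem[0x12]=0x66

MEM[0x0e,0x1b,0x12] = fc 74 66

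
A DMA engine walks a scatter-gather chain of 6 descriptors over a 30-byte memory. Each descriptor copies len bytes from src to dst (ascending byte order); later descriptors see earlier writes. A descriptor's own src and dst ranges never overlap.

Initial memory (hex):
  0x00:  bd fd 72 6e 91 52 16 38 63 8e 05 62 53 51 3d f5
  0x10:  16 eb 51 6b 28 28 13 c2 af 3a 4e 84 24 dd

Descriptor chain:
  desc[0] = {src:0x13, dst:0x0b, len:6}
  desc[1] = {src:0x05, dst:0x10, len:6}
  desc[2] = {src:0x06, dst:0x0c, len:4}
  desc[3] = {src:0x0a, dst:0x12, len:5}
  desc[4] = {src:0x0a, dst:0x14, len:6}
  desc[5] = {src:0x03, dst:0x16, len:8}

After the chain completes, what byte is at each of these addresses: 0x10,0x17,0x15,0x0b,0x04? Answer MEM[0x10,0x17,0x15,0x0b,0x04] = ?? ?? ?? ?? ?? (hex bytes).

#0 dst[0x0b+6] := {0x6b,0x28,0x28,0x13,0xc2,0xaf}
#1 dst[0x10+6] := {0x52,0x16,0x38,0x63,0x8e,0x05}
#2 dst[0x0c+4] := {0x16,0x38,0x63,0x8e}
#3 dst[0x12+5] := {0x05,0x6b,0x16,0x38,0x63}
#4 dst[0x14+6] := {0x05,0x6b,0x16,0x38,0x63,0x8e}
#5 dst[0x16+8] := {0x6e,0x91,0x52,0x16,0x38,0x63,0x8e,0x05}
query mem[0x10]=0x52, mem[0x17]=0x91, mem[0x15]=0x6b, mem[0x0b]=0x6b, mem[0x04]=0x91

MEM[0x10,0x17,0x15,0x0b,0x04] = 52 91 6b 6b 91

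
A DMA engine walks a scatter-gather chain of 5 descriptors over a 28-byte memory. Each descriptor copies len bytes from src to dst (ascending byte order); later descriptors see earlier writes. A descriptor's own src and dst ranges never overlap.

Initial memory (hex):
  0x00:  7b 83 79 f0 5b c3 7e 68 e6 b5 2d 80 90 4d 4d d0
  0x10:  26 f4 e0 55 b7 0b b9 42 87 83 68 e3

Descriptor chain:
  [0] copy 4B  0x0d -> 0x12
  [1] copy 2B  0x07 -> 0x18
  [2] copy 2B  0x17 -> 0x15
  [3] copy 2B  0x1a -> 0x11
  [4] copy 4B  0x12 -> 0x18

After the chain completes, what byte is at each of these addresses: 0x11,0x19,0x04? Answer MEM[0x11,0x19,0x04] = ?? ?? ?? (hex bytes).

MEM[0x11,0x19,0x04] = 68 4d 5b

  after D0: wrote 4B at 0x12 = 4d4dd026
  after D1: wrote 2B at 0x18 = 68e6
  after D2: wrote 2B at 0x15 = 4268
  after D3: wrote 2B at 0x11 = 68e3
  after D4: wrote 4B at 0x18 = e34dd042
query mem[0x11]=0x68, mem[0x19]=0x4d, mem[0x04]=0x5b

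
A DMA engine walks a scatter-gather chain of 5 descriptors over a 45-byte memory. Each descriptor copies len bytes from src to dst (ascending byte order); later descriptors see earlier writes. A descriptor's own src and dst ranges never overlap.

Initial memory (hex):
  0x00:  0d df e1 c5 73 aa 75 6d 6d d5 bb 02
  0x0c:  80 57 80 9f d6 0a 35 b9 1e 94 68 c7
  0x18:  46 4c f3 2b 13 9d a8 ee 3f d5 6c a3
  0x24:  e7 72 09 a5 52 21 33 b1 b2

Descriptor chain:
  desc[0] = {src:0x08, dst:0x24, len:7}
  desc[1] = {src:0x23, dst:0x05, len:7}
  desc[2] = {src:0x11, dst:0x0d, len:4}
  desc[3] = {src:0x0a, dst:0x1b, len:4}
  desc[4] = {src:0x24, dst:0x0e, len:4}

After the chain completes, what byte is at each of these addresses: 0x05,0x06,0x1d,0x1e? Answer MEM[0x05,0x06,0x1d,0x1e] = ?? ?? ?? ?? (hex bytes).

MEM[0x05,0x06,0x1d,0x1e] = a3 6d 80 0a

D0: mem[0x24..0x2a] <- [6d d5 bb 02 80 57 80]
D1: mem[0x05..0x0b] <- [a3 6d d5 bb 02 80 57]
D2: mem[0x0d..0x10] <- [0a 35 b9 1e]
D3: mem[0x1b..0x1e] <- [80 57 80 0a]
D4: mem[0x0e..0x11] <- [6d d5 bb 02]
query mem[0x05]=0xa3, mem[0x06]=0x6d, mem[0x1d]=0x80, mem[0x1e]=0x0a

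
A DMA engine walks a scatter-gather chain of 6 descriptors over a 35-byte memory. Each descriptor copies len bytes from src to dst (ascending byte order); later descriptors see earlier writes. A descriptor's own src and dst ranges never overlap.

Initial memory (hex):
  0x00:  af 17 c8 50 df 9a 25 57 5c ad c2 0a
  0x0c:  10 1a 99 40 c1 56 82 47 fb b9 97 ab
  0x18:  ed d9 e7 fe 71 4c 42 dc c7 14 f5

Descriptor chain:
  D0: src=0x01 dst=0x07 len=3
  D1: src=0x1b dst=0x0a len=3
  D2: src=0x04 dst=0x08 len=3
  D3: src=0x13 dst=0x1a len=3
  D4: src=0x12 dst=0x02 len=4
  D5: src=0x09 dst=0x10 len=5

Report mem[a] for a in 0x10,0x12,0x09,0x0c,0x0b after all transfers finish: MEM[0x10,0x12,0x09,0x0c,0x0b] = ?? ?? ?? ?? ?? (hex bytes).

MEM[0x10,0x12,0x09,0x0c,0x0b] = 9a 71 9a 4c 71

[0] 0x01->0x07 len=3 : 17 c8 50
[1] 0x1b->0x0a len=3 : fe 71 4c
[2] 0x04->0x08 len=3 : df 9a 25
[3] 0x13->0x1a len=3 : 47 fb b9
[4] 0x12->0x02 len=4 : 82 47 fb b9
[5] 0x09->0x10 len=5 : 9a 25 71 4c 1a
query mem[0x10]=0x9a, mem[0x12]=0x71, mem[0x09]=0x9a, mem[0x0c]=0x4c, mem[0x0b]=0x71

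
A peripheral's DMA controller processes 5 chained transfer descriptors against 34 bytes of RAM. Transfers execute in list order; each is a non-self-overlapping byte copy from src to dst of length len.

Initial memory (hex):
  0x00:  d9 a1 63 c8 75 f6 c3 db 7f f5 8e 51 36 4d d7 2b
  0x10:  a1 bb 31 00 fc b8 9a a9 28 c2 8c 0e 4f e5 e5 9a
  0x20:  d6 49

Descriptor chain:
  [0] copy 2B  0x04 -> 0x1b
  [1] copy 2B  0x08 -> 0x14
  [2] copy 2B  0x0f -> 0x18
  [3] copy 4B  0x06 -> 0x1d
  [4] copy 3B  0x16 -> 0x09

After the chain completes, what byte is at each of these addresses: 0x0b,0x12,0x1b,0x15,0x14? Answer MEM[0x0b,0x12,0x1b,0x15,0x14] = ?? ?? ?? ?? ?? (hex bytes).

MEM[0x0b,0x12,0x1b,0x15,0x14] = 2b 31 75 f5 7f

#0 dst[0x1b+2] := {0x75,0xf6}
#1 dst[0x14+2] := {0x7f,0xf5}
#2 dst[0x18+2] := {0x2b,0xa1}
#3 dst[0x1d+4] := {0xc3,0xdb,0x7f,0xf5}
#4 dst[0x09+3] := {0x9a,0xa9,0x2b}
query mem[0x0b]=0x2b, mem[0x12]=0x31, mem[0x1b]=0x75, mem[0x15]=0xf5, mem[0x14]=0x7f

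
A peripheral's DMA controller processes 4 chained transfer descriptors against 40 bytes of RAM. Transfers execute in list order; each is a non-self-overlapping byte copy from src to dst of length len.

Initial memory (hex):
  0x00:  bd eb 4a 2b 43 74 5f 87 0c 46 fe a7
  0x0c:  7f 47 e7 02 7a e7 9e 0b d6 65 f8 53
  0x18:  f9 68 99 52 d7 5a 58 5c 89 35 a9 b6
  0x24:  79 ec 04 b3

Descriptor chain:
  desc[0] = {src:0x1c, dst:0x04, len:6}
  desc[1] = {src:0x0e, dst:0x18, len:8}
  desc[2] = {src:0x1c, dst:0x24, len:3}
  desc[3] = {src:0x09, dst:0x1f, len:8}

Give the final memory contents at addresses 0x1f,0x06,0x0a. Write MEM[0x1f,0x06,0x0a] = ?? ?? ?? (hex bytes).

  after D0: wrote 6B at 0x04 = d75a585c8935
  after D1: wrote 8B at 0x18 = e7027ae79e0bd665
  after D2: wrote 3B at 0x24 = 9e0bd6
  after D3: wrote 8B at 0x1f = 35fea77f47e7027a
query mem[0x1f]=0x35, mem[0x06]=0x58, mem[0x0a]=0xfe

MEM[0x1f,0x06,0x0a] = 35 58 fe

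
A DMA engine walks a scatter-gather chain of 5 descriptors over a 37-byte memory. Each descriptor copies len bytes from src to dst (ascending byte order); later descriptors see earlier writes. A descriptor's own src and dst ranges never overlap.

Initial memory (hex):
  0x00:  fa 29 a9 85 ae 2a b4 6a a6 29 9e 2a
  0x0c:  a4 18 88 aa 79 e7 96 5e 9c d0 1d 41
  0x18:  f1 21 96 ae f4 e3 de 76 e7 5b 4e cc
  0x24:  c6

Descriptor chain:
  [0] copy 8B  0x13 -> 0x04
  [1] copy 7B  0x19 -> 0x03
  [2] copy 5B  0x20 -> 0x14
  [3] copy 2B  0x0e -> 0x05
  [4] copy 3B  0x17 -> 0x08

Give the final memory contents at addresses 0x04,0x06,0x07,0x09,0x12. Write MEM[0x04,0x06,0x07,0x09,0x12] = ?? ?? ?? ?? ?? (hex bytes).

[0] 0x13->0x04 len=8 : 5e 9c d0 1d 41 f1 21 96
[1] 0x19->0x03 len=7 : 21 96 ae f4 e3 de 76
[2] 0x20->0x14 len=5 : e7 5b 4e cc c6
[3] 0x0e->0x05 len=2 : 88 aa
[4] 0x17->0x08 len=3 : cc c6 21
query mem[0x04]=0x96, mem[0x06]=0xaa, mem[0x07]=0xe3, mem[0x09]=0xc6, mem[0x12]=0x96

MEM[0x04,0x06,0x07,0x09,0x12] = 96 aa e3 c6 96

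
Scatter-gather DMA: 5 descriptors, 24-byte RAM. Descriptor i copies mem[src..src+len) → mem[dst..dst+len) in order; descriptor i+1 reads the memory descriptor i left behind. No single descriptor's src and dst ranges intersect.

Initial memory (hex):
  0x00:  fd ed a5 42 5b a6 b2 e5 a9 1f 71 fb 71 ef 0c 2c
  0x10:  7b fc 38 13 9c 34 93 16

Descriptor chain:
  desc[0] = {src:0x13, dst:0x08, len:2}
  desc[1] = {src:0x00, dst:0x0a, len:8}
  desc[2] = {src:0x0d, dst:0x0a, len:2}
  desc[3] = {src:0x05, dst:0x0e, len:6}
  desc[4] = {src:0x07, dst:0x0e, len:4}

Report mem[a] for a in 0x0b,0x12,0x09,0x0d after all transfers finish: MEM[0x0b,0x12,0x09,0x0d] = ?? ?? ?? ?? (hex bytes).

#0 dst[0x08+2] := {0x13,0x9c}
#1 dst[0x0a+8] := {0xfd,0xed,0xa5,0x42,0x5b,0xa6,0xb2,0xe5}
#2 dst[0x0a+2] := {0x42,0x5b}
#3 dst[0x0e+6] := {0xa6,0xb2,0xe5,0x13,0x9c,0x42}
#4 dst[0x0e+4] := {0xe5,0x13,0x9c,0x42}
query mem[0x0b]=0x5b, mem[0x12]=0x9c, mem[0x09]=0x9c, mem[0x0d]=0x42

MEM[0x0b,0x12,0x09,0x0d] = 5b 9c 9c 42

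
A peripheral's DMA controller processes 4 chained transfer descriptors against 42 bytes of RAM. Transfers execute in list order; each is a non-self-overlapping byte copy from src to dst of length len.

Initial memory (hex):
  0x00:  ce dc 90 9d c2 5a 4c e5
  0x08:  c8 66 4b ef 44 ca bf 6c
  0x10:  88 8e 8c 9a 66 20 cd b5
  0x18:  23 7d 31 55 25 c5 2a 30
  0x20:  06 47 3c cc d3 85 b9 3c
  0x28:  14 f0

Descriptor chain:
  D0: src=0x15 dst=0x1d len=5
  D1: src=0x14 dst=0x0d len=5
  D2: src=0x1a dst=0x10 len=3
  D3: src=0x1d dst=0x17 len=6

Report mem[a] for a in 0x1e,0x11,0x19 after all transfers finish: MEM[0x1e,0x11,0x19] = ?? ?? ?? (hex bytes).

[0] 0x15->0x1d len=5 : 20 cd b5 23 7d
[1] 0x14->0x0d len=5 : 66 20 cd b5 23
[2] 0x1a->0x10 len=3 : 31 55 25
[3] 0x1d->0x17 len=6 : 20 cd b5 23 7d 3c
query mem[0x1e]=0xcd, mem[0x11]=0x55, mem[0x19]=0xb5

MEM[0x1e,0x11,0x19] = cd 55 b5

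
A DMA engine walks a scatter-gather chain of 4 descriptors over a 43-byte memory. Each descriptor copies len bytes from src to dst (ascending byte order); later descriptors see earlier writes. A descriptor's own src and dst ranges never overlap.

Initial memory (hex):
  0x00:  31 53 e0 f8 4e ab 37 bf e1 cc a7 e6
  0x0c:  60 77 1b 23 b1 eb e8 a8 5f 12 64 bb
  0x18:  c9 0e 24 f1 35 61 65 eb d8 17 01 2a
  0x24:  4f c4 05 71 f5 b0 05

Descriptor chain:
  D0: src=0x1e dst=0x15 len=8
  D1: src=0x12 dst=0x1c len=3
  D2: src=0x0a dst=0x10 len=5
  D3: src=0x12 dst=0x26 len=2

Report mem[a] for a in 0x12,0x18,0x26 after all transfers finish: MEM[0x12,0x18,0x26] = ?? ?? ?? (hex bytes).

#0 dst[0x15+8] := {0x65,0xeb,0xd8,0x17,0x01,0x2a,0x4f,0xc4}
#1 dst[0x1c+3] := {0xe8,0xa8,0x5f}
#2 dst[0x10+5] := {0xa7,0xe6,0x60,0x77,0x1b}
#3 dst[0x26+2] := {0x60,0x77}
query mem[0x12]=0x60, mem[0x18]=0x17, mem[0x26]=0x60

MEM[0x12,0x18,0x26] = 60 17 60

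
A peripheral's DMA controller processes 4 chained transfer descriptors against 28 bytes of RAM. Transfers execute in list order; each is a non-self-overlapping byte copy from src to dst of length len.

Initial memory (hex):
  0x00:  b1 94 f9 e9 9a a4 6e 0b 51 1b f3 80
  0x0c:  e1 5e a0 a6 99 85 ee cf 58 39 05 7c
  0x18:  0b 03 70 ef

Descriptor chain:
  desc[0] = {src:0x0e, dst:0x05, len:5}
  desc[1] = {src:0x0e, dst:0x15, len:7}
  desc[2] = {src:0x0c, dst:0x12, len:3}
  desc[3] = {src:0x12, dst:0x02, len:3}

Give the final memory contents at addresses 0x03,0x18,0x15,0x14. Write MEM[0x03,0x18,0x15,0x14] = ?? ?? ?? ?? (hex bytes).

  after D0: wrote 5B at 0x05 = a0a69985ee
  after D1: wrote 7B at 0x15 = a0a69985eecf58
  after D2: wrote 3B at 0x12 = e15ea0
  after D3: wrote 3B at 0x02 = e15ea0
query mem[0x03]=0x5e, mem[0x18]=0x85, mem[0x15]=0xa0, mem[0x14]=0xa0

MEM[0x03,0x18,0x15,0x14] = 5e 85 a0 a0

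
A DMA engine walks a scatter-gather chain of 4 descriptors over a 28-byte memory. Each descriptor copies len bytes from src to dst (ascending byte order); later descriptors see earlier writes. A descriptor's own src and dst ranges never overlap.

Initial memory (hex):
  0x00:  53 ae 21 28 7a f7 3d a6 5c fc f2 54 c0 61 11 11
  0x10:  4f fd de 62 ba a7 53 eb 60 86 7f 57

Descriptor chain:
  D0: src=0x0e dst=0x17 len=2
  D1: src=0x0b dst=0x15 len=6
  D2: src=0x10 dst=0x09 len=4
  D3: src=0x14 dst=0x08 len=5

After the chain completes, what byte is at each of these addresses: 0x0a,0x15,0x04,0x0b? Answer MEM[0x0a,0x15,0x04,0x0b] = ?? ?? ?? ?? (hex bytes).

MEM[0x0a,0x15,0x04,0x0b] = c0 54 7a 61

D0: mem[0x17..0x18] <- [11 11]
D1: mem[0x15..0x1a] <- [54 c0 61 11 11 4f]
D2: mem[0x09..0x0c] <- [4f fd de 62]
D3: mem[0x08..0x0c] <- [ba 54 c0 61 11]
query mem[0x0a]=0xc0, mem[0x15]=0x54, mem[0x04]=0x7a, mem[0x0b]=0x61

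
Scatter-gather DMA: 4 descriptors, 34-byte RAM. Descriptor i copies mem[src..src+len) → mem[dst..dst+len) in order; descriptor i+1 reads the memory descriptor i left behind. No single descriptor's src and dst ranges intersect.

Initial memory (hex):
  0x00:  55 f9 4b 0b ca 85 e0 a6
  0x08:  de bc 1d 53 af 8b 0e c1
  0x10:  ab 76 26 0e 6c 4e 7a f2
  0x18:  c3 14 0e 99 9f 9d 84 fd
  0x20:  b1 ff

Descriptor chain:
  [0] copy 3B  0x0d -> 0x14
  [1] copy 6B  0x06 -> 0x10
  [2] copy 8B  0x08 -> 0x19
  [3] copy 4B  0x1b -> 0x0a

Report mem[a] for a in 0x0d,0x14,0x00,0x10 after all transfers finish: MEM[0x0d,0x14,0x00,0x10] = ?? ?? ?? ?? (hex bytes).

MEM[0x0d,0x14,0x00,0x10] = 8b 1d 55 e0

#0 dst[0x14+3] := {0x8b,0x0e,0xc1}
#1 dst[0x10+6] := {0xe0,0xa6,0xde,0xbc,0x1d,0x53}
#2 dst[0x19+8] := {0xde,0xbc,0x1d,0x53,0xaf,0x8b,0x0e,0xc1}
#3 dst[0x0a+4] := {0x1d,0x53,0xaf,0x8b}
query mem[0x0d]=0x8b, mem[0x14]=0x1d, mem[0x00]=0x55, mem[0x10]=0xe0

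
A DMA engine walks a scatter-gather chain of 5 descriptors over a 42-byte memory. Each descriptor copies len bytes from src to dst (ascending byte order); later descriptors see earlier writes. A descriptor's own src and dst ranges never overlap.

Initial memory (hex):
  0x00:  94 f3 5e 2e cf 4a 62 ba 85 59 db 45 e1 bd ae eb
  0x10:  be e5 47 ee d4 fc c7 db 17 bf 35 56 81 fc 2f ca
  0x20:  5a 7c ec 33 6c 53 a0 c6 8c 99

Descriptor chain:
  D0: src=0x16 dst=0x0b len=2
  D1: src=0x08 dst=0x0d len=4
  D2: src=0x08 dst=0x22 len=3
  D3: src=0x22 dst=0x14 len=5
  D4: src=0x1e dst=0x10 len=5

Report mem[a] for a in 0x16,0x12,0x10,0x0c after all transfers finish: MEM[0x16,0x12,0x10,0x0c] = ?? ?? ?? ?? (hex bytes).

MEM[0x16,0x12,0x10,0x0c] = db 5a 2f db

[0] 0x16->0x0b len=2 : c7 db
[1] 0x08->0x0d len=4 : 85 59 db c7
[2] 0x08->0x22 len=3 : 85 59 db
[3] 0x22->0x14 len=5 : 85 59 db 53 a0
[4] 0x1e->0x10 len=5 : 2f ca 5a 7c 85
query mem[0x16]=0xdb, mem[0x12]=0x5a, mem[0x10]=0x2f, mem[0x0c]=0xdb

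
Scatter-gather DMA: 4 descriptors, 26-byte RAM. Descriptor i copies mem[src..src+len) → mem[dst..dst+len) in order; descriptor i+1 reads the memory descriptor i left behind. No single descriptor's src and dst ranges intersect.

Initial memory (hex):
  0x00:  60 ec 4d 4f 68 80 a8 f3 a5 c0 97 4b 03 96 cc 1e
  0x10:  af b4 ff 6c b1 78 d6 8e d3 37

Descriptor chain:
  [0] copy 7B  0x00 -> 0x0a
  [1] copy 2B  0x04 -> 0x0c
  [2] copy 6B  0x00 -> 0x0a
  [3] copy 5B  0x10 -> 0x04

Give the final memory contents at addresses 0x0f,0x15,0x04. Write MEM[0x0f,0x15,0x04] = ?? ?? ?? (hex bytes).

MEM[0x0f,0x15,0x04] = 80 78 a8

  after D0: wrote 7B at 0x0a = 60ec4d4f6880a8
  after D1: wrote 2B at 0x0c = 6880
  after D2: wrote 6B at 0x0a = 60ec4d4f6880
  after D3: wrote 5B at 0x04 = a8b4ff6cb1
query mem[0x0f]=0x80, mem[0x15]=0x78, mem[0x04]=0xa8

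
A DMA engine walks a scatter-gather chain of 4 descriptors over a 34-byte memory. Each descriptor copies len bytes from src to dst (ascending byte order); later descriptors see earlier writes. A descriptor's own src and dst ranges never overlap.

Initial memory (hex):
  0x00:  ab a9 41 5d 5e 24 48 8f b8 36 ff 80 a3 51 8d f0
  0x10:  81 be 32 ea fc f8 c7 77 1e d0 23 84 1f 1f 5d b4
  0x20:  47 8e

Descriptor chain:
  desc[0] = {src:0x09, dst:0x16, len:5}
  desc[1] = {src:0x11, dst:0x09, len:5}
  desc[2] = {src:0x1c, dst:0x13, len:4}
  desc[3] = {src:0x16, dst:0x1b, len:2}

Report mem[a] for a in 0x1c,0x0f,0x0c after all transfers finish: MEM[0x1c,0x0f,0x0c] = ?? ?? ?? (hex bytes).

MEM[0x1c,0x0f,0x0c] = ff f0 fc

[0] 0x09->0x16 len=5 : 36 ff 80 a3 51
[1] 0x11->0x09 len=5 : be 32 ea fc f8
[2] 0x1c->0x13 len=4 : 1f 1f 5d b4
[3] 0x16->0x1b len=2 : b4 ff
query mem[0x1c]=0xff, mem[0x0f]=0xf0, mem[0x0c]=0xfc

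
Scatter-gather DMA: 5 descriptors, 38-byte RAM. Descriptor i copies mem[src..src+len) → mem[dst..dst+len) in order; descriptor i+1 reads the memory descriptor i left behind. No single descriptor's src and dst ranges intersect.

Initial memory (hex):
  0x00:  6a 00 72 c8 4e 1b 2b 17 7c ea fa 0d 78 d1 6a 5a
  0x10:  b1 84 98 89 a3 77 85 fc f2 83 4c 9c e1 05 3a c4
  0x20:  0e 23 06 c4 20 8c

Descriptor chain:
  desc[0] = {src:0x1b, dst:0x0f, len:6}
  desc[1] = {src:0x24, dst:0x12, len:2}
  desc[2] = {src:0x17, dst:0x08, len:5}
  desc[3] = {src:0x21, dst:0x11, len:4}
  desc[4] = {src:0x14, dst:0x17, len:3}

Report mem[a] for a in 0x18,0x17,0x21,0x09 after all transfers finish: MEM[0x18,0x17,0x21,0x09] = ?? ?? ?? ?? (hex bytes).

MEM[0x18,0x17,0x21,0x09] = 77 20 23 f2

  after D0: wrote 6B at 0x0f = 9ce1053ac40e
  after D1: wrote 2B at 0x12 = 208c
  after D2: wrote 5B at 0x08 = fcf2834c9c
  after D3: wrote 4B at 0x11 = 2306c420
  after D4: wrote 3B at 0x17 = 207785
query mem[0x18]=0x77, mem[0x17]=0x20, mem[0x21]=0x23, mem[0x09]=0xf2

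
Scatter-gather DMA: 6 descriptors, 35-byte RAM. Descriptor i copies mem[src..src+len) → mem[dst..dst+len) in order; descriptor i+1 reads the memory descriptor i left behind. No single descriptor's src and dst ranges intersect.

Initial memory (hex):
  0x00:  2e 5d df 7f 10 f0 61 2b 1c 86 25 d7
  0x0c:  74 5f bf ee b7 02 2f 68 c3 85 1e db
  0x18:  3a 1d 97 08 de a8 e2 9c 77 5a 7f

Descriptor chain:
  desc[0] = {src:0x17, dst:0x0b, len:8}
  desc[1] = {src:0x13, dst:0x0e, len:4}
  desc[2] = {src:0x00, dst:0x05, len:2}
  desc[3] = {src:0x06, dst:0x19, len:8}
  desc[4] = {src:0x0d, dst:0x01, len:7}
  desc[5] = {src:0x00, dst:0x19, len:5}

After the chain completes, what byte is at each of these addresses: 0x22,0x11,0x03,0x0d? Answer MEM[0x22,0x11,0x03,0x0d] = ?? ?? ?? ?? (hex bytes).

MEM[0x22,0x11,0x03,0x0d] = 7f 1e c3 1d

#0 dst[0x0b+8] := {0xdb,0x3a,0x1d,0x97,0x08,0xde,0xa8,0xe2}
#1 dst[0x0e+4] := {0x68,0xc3,0x85,0x1e}
#2 dst[0x05+2] := {0x2e,0x5d}
#3 dst[0x19+8] := {0x5d,0x2b,0x1c,0x86,0x25,0xdb,0x3a,0x1d}
#4 dst[0x01+7] := {0x1d,0x68,0xc3,0x85,0x1e,0xe2,0x68}
#5 dst[0x19+5] := {0x2e,0x1d,0x68,0xc3,0x85}
query mem[0x22]=0x7f, mem[0x11]=0x1e, mem[0x03]=0xc3, mem[0x0d]=0x1d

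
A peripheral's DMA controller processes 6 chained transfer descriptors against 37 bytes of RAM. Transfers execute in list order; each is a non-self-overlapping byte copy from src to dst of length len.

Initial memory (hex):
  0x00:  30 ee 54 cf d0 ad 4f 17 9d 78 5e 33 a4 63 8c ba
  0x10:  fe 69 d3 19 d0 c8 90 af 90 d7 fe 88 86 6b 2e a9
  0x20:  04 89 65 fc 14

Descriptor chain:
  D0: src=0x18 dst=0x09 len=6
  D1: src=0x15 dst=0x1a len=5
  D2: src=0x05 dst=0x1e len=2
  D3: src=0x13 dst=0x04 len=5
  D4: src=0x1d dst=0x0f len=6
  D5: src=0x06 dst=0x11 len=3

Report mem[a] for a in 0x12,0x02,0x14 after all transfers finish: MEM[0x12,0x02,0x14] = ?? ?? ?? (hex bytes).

MEM[0x12,0x02,0x14] = 90 54 65

#0 dst[0x09+6] := {0x90,0xd7,0xfe,0x88,0x86,0x6b}
#1 dst[0x1a+5] := {0xc8,0x90,0xaf,0x90,0xd7}
#2 dst[0x1e+2] := {0xad,0x4f}
#3 dst[0x04+5] := {0x19,0xd0,0xc8,0x90,0xaf}
#4 dst[0x0f+6] := {0x90,0xad,0x4f,0x04,0x89,0x65}
#5 dst[0x11+3] := {0xc8,0x90,0xaf}
query mem[0x12]=0x90, mem[0x02]=0x54, mem[0x14]=0x65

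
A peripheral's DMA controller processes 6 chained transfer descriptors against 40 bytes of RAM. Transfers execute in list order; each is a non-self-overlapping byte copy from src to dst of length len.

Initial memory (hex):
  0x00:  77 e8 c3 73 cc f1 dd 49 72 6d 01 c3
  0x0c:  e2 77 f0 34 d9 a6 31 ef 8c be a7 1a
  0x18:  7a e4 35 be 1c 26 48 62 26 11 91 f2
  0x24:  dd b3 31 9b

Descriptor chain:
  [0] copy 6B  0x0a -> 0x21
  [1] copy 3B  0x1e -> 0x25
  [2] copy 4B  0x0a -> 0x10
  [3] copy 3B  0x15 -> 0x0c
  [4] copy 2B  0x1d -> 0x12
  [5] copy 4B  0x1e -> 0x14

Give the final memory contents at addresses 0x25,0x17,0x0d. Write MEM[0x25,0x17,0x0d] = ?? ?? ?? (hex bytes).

  after D0: wrote 6B at 0x21 = 01c3e277f034
  after D1: wrote 3B at 0x25 = 486226
  after D2: wrote 4B at 0x10 = 01c3e277
  after D3: wrote 3B at 0x0c = bea71a
  after D4: wrote 2B at 0x12 = 2648
  after D5: wrote 4B at 0x14 = 48622601
query mem[0x25]=0x48, mem[0x17]=0x01, mem[0x0d]=0xa7

MEM[0x25,0x17,0x0d] = 48 01 a7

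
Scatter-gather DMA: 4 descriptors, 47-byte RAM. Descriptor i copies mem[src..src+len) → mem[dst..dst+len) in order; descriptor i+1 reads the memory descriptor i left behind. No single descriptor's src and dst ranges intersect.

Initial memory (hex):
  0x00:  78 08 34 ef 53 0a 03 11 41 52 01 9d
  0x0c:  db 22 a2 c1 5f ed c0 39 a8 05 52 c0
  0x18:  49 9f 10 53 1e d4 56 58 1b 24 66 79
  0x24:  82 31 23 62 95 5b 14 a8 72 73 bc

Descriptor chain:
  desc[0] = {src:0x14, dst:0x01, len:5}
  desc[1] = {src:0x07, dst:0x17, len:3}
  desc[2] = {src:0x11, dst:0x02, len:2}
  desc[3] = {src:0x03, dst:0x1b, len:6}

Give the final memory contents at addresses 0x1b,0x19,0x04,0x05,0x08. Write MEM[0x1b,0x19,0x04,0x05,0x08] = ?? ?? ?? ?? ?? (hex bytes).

MEM[0x1b,0x19,0x04,0x05,0x08] = c0 52 c0 49 41

[0] 0x14->0x01 len=5 : a8 05 52 c0 49
[1] 0x07->0x17 len=3 : 11 41 52
[2] 0x11->0x02 len=2 : ed c0
[3] 0x03->0x1b len=6 : c0 c0 49 03 11 41
query mem[0x1b]=0xc0, mem[0x19]=0x52, mem[0x04]=0xc0, mem[0x05]=0x49, mem[0x08]=0x41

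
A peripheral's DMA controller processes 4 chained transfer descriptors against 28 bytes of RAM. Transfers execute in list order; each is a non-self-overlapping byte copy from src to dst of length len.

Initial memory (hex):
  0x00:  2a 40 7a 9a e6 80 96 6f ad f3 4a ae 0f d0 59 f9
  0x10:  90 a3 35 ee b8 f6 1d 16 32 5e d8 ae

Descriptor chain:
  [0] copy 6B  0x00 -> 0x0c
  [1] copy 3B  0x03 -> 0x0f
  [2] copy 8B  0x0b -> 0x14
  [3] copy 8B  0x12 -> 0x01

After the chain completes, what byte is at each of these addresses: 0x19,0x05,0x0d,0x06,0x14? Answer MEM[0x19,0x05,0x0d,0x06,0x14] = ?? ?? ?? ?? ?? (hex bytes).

  after D0: wrote 6B at 0x0c = 2a407a9ae680
  after D1: wrote 3B at 0x0f = 9ae680
  after D2: wrote 8B at 0x14 = ae2a407a9ae68035
  after D3: wrote 8B at 0x01 = 35eeae2a407a9ae6
query mem[0x19]=0xe6, mem[0x05]=0x40, mem[0x0d]=0x40, mem[0x06]=0x7a, mem[0x14]=0xae

MEM[0x19,0x05,0x0d,0x06,0x14] = e6 40 40 7a ae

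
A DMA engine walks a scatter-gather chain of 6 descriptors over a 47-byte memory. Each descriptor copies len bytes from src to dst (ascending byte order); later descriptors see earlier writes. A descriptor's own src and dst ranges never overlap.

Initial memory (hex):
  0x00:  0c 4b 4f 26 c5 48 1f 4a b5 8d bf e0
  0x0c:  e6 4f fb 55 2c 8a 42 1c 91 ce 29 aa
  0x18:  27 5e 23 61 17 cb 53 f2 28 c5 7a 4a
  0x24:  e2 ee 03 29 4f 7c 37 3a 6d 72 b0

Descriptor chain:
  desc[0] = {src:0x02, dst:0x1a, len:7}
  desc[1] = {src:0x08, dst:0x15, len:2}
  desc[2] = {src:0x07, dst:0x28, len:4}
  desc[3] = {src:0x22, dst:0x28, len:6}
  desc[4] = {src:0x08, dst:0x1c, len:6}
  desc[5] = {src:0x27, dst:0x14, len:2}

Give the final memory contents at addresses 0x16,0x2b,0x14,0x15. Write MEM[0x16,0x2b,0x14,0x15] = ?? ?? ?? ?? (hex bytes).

  after D0: wrote 7B at 0x1a = 4f26c5481f4ab5
  after D1: wrote 2B at 0x15 = b58d
  after D2: wrote 4B at 0x28 = 4ab58dbf
  after D3: wrote 6B at 0x28 = 7a4ae2ee0329
  after D4: wrote 6B at 0x1c = b58dbfe0e64f
  after D5: wrote 2B at 0x14 = 297a
query mem[0x16]=0x8d, mem[0x2b]=0xee, mem[0x14]=0x29, mem[0x15]=0x7a

MEM[0x16,0x2b,0x14,0x15] = 8d ee 29 7a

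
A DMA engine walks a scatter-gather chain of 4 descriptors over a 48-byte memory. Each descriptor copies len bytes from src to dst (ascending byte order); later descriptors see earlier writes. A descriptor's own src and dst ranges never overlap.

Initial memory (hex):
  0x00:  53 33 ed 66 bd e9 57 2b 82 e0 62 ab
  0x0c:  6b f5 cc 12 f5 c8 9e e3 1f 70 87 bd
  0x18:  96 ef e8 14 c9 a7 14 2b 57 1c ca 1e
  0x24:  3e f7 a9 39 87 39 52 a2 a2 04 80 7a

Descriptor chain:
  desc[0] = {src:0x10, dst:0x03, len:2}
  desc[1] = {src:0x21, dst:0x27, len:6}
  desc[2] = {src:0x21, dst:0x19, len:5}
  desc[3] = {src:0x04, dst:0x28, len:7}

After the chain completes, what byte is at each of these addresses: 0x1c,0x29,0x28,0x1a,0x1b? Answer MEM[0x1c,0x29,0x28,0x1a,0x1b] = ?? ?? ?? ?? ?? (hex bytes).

[0] 0x10->0x03 len=2 : f5 c8
[1] 0x21->0x27 len=6 : 1c ca 1e 3e f7 a9
[2] 0x21->0x19 len=5 : 1c ca 1e 3e f7
[3] 0x04->0x28 len=7 : c8 e9 57 2b 82 e0 62
query mem[0x1c]=0x3e, mem[0x29]=0xe9, mem[0x28]=0xc8, mem[0x1a]=0xca, mem[0x1b]=0x1e

MEM[0x1c,0x29,0x28,0x1a,0x1b] = 3e e9 c8 ca 1e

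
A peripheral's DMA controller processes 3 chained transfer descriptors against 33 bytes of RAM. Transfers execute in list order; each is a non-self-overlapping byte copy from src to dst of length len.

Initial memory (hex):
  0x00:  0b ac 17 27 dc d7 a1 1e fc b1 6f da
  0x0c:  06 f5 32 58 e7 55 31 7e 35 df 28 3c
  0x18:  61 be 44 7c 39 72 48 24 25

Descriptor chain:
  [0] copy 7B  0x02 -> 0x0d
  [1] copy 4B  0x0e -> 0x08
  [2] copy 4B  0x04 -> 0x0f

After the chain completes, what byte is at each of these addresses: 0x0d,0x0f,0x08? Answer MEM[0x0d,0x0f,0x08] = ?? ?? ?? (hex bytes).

#0 dst[0x0d+7] := {0x17,0x27,0xdc,0xd7,0xa1,0x1e,0xfc}
#1 dst[0x08+4] := {0x27,0xdc,0xd7,0xa1}
#2 dst[0x0f+4] := {0xdc,0xd7,0xa1,0x1e}
query mem[0x0d]=0x17, mem[0x0f]=0xdc, mem[0x08]=0x27

MEM[0x0d,0x0f,0x08] = 17 dc 27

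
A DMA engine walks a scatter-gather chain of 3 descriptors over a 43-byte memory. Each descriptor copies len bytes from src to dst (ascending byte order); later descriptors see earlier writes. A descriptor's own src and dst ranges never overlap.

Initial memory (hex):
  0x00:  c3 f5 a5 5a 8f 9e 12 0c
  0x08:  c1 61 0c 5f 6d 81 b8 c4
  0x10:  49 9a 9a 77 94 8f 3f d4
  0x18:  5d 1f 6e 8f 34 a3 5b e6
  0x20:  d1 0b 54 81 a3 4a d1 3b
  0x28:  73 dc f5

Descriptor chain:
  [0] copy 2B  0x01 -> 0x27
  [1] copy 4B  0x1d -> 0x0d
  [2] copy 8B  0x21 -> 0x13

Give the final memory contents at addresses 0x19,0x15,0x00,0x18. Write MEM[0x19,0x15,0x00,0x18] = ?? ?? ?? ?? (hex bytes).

#0 dst[0x27+2] := {0xf5,0xa5}
#1 dst[0x0d+4] := {0xa3,0x5b,0xe6,0xd1}
#2 dst[0x13+8] := {0x0b,0x54,0x81,0xa3,0x4a,0xd1,0xf5,0xa5}
query mem[0x19]=0xf5, mem[0x15]=0x81, mem[0x00]=0xc3, mem[0x18]=0xd1

MEM[0x19,0x15,0x00,0x18] = f5 81 c3 d1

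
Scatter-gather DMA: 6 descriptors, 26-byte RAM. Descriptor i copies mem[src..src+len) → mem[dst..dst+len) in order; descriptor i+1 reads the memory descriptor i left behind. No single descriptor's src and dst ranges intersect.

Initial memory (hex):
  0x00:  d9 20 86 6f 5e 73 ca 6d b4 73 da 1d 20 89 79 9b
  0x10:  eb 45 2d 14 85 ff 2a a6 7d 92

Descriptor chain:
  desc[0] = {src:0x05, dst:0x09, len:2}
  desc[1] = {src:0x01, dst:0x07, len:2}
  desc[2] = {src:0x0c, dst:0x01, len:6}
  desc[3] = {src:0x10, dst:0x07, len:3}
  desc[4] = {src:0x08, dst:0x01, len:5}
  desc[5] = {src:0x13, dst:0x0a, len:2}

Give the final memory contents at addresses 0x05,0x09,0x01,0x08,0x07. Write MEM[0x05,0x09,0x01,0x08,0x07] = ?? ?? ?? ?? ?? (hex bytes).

MEM[0x05,0x09,0x01,0x08,0x07] = 20 2d 45 45 eb

[0] 0x05->0x09 len=2 : 73 ca
[1] 0x01->0x07 len=2 : 20 86
[2] 0x0c->0x01 len=6 : 20 89 79 9b eb 45
[3] 0x10->0x07 len=3 : eb 45 2d
[4] 0x08->0x01 len=5 : 45 2d ca 1d 20
[5] 0x13->0x0a len=2 : 14 85
query mem[0x05]=0x20, mem[0x09]=0x2d, mem[0x01]=0x45, mem[0x08]=0x45, mem[0x07]=0xeb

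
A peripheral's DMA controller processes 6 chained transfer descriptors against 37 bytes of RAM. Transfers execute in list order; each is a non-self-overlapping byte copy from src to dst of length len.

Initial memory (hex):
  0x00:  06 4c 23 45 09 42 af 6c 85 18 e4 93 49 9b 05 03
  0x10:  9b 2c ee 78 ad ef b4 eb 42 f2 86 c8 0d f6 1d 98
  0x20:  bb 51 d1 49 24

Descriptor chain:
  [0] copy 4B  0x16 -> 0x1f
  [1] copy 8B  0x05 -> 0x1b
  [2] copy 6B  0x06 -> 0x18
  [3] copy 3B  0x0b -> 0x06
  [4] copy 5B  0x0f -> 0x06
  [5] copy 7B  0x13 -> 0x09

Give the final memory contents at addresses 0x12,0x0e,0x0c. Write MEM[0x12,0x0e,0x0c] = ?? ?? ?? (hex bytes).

MEM[0x12,0x0e,0x0c] = ee af b4

D0: mem[0x1f..0x22] <- [b4 eb 42 f2]
D1: mem[0x1b..0x22] <- [42 af 6c 85 18 e4 93 49]
D2: mem[0x18..0x1d] <- [af 6c 85 18 e4 93]
D3: mem[0x06..0x08] <- [93 49 9b]
D4: mem[0x06..0x0a] <- [03 9b 2c ee 78]
D5: mem[0x09..0x0f] <- [78 ad ef b4 eb af 6c]
query mem[0x12]=0xee, mem[0x0e]=0xaf, mem[0x0c]=0xb4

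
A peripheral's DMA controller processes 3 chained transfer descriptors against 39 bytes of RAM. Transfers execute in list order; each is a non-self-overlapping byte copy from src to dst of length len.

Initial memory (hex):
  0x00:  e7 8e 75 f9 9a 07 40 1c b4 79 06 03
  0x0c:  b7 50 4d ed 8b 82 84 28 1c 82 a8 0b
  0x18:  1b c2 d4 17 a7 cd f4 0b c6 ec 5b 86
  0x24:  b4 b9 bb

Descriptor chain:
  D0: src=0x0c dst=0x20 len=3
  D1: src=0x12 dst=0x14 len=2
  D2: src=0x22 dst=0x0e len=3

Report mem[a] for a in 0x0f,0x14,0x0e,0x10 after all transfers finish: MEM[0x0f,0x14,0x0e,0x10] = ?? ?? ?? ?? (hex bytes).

D0: mem[0x20..0x22] <- [b7 50 4d]
D1: mem[0x14..0x15] <- [84 28]
D2: mem[0x0e..0x10] <- [4d 86 b4]
query mem[0x0f]=0x86, mem[0x14]=0x84, mem[0x0e]=0x4d, mem[0x10]=0xb4

MEM[0x0f,0x14,0x0e,0x10] = 86 84 4d b4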